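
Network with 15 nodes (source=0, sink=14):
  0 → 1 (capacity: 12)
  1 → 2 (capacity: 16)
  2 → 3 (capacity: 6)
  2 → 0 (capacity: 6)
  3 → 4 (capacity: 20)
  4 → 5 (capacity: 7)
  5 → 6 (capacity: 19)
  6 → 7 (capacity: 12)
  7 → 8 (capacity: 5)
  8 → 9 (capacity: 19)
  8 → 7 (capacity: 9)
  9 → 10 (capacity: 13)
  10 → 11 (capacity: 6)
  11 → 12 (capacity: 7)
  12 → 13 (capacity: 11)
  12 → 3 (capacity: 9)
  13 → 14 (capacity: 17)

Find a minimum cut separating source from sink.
Min cut value = 5, edges: (7,8)

Min cut value: 5
Partition: S = [0, 1, 2, 3, 4, 5, 6, 7], T = [8, 9, 10, 11, 12, 13, 14]
Cut edges: (7,8)

By max-flow min-cut theorem, max flow = min cut = 5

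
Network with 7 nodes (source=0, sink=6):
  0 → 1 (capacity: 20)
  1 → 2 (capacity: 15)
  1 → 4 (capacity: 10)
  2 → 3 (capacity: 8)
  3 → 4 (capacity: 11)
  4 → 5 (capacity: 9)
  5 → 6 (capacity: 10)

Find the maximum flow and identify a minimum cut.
Max flow = 9, Min cut edges: (4,5)

Maximum flow: 9
Minimum cut: (4,5)
Partition: S = [0, 1, 2, 3, 4], T = [5, 6]

Max-flow min-cut theorem verified: both equal 9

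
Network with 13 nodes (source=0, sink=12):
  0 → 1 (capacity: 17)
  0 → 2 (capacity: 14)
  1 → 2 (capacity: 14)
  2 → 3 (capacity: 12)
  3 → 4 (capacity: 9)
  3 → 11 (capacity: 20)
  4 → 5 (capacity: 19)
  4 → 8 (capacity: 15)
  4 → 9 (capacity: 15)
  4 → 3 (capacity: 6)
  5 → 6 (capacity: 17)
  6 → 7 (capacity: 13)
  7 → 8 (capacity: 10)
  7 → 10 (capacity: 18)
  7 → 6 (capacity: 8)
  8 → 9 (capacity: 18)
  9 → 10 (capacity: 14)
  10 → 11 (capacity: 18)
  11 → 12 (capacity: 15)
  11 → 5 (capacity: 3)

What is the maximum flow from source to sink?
Maximum flow = 12

Max flow: 12

Flow assignment:
  0 → 1: 12/17
  1 → 2: 12/14
  2 → 3: 12/12
  3 → 11: 12/20
  11 → 12: 12/15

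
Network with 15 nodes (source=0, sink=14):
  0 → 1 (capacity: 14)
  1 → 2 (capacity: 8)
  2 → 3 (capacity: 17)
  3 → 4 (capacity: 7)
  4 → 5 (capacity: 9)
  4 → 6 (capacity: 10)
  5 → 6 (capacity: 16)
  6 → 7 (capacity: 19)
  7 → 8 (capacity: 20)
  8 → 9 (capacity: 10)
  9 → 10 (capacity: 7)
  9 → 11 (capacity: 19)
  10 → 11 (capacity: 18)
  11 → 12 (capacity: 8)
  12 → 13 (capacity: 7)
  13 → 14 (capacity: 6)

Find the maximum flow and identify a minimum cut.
Max flow = 6, Min cut edges: (13,14)

Maximum flow: 6
Minimum cut: (13,14)
Partition: S = [0, 1, 2, 3, 4, 5, 6, 7, 8, 9, 10, 11, 12, 13], T = [14]

Max-flow min-cut theorem verified: both equal 6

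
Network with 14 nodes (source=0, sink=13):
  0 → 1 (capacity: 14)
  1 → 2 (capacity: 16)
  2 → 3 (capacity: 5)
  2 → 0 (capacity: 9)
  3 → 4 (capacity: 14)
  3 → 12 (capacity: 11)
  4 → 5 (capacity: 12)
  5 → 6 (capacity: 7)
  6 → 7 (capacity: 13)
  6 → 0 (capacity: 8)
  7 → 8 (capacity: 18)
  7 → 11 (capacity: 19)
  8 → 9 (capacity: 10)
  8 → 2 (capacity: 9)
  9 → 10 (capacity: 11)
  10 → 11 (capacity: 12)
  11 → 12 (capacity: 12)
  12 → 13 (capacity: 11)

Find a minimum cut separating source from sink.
Min cut value = 5, edges: (2,3)

Min cut value: 5
Partition: S = [0, 1, 2], T = [3, 4, 5, 6, 7, 8, 9, 10, 11, 12, 13]
Cut edges: (2,3)

By max-flow min-cut theorem, max flow = min cut = 5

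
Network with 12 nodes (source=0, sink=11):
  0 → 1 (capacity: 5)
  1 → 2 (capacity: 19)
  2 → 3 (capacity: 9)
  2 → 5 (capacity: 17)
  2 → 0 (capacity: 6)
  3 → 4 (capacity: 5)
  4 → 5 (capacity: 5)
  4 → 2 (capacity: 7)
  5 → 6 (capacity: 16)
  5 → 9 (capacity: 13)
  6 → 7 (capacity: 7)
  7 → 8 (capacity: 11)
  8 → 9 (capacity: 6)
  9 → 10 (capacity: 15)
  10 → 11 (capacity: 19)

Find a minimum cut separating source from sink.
Min cut value = 5, edges: (0,1)

Min cut value: 5
Partition: S = [0], T = [1, 2, 3, 4, 5, 6, 7, 8, 9, 10, 11]
Cut edges: (0,1)

By max-flow min-cut theorem, max flow = min cut = 5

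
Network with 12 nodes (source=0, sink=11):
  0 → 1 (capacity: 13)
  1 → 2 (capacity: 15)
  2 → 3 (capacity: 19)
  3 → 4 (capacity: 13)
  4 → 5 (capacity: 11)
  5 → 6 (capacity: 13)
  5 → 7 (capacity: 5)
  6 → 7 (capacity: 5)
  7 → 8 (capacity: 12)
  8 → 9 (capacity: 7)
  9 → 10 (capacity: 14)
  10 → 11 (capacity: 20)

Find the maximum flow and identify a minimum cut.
Max flow = 7, Min cut edges: (8,9)

Maximum flow: 7
Minimum cut: (8,9)
Partition: S = [0, 1, 2, 3, 4, 5, 6, 7, 8], T = [9, 10, 11]

Max-flow min-cut theorem verified: both equal 7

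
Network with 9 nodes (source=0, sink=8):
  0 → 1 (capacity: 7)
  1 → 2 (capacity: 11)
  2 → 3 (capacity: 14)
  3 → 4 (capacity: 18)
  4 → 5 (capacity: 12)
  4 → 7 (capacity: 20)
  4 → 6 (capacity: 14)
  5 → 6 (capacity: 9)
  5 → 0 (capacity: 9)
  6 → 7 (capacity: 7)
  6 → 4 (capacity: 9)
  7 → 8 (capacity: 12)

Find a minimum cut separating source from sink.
Min cut value = 7, edges: (0,1)

Min cut value: 7
Partition: S = [0], T = [1, 2, 3, 4, 5, 6, 7, 8]
Cut edges: (0,1)

By max-flow min-cut theorem, max flow = min cut = 7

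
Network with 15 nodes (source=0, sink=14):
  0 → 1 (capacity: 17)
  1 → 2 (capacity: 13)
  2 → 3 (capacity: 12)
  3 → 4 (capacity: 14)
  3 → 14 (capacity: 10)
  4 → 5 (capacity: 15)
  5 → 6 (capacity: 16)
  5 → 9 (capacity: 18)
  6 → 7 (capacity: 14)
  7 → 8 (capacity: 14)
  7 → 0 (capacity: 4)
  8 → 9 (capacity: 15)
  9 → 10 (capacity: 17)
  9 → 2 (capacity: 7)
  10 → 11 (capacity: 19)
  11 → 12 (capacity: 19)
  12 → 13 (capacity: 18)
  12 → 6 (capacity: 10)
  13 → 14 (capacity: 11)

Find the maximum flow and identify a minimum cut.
Max flow = 12, Min cut edges: (2,3)

Maximum flow: 12
Minimum cut: (2,3)
Partition: S = [0, 1, 2], T = [3, 4, 5, 6, 7, 8, 9, 10, 11, 12, 13, 14]

Max-flow min-cut theorem verified: both equal 12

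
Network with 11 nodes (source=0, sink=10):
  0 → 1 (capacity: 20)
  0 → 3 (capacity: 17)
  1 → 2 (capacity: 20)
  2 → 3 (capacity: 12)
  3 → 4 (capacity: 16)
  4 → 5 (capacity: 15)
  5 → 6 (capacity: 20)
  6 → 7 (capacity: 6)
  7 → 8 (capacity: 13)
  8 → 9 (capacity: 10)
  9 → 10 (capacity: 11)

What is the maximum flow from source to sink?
Maximum flow = 6

Max flow: 6

Flow assignment:
  0 → 1: 6/20
  1 → 2: 6/20
  2 → 3: 6/12
  3 → 4: 6/16
  4 → 5: 6/15
  5 → 6: 6/20
  6 → 7: 6/6
  7 → 8: 6/13
  8 → 9: 6/10
  9 → 10: 6/11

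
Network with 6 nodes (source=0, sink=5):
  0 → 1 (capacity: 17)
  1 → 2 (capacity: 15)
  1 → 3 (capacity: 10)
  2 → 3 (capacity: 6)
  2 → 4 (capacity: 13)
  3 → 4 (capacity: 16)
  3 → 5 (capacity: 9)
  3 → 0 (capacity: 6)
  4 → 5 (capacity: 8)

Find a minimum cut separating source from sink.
Min cut value = 17, edges: (3,5), (4,5)

Min cut value: 17
Partition: S = [0, 1, 2, 3, 4], T = [5]
Cut edges: (3,5), (4,5)

By max-flow min-cut theorem, max flow = min cut = 17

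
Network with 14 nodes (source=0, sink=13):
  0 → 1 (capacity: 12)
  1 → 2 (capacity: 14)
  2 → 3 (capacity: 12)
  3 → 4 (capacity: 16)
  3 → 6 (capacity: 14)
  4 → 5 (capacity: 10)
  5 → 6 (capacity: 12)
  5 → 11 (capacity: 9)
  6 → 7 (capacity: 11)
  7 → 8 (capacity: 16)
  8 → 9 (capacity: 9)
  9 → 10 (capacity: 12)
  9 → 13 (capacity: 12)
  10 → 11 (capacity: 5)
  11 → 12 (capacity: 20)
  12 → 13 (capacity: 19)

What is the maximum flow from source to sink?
Maximum flow = 12

Max flow: 12

Flow assignment:
  0 → 1: 12/12
  1 → 2: 12/14
  2 → 3: 12/12
  3 → 4: 10/16
  3 → 6: 2/14
  4 → 5: 10/10
  5 → 6: 1/12
  5 → 11: 9/9
  6 → 7: 3/11
  7 → 8: 3/16
  8 → 9: 3/9
  9 → 13: 3/12
  11 → 12: 9/20
  12 → 13: 9/19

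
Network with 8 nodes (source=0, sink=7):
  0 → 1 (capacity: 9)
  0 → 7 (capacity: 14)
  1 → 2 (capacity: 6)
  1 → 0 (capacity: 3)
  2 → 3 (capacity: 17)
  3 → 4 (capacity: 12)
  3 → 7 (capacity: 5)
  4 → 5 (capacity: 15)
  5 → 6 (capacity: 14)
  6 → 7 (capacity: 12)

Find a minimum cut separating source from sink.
Min cut value = 20, edges: (0,7), (1,2)

Min cut value: 20
Partition: S = [0, 1], T = [2, 3, 4, 5, 6, 7]
Cut edges: (0,7), (1,2)

By max-flow min-cut theorem, max flow = min cut = 20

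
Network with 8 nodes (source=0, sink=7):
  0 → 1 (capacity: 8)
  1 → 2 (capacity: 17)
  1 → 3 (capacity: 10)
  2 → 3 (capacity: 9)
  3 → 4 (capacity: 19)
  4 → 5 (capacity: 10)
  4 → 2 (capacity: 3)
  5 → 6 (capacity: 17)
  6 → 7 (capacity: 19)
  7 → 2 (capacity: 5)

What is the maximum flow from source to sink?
Maximum flow = 8

Max flow: 8

Flow assignment:
  0 → 1: 8/8
  1 → 3: 8/10
  3 → 4: 8/19
  4 → 5: 8/10
  5 → 6: 8/17
  6 → 7: 8/19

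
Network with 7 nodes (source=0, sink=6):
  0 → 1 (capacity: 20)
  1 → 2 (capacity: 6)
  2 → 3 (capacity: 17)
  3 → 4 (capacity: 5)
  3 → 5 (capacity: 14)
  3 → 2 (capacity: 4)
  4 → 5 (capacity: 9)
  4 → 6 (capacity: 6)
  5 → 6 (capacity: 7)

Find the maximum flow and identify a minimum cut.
Max flow = 6, Min cut edges: (1,2)

Maximum flow: 6
Minimum cut: (1,2)
Partition: S = [0, 1], T = [2, 3, 4, 5, 6]

Max-flow min-cut theorem verified: both equal 6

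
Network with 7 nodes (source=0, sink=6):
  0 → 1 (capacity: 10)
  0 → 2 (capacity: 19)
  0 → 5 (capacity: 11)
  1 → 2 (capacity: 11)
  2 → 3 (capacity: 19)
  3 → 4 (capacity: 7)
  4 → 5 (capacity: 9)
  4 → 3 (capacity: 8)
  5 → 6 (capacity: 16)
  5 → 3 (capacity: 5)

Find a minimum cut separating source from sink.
Min cut value = 16, edges: (5,6)

Min cut value: 16
Partition: S = [0, 1, 2, 3, 4, 5], T = [6]
Cut edges: (5,6)

By max-flow min-cut theorem, max flow = min cut = 16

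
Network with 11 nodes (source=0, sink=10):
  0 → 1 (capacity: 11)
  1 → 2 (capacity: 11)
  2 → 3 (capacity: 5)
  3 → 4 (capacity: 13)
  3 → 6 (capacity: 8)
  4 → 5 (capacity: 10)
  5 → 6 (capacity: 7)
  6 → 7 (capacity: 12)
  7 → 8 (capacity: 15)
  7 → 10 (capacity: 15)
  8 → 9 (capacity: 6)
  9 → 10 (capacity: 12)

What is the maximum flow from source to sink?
Maximum flow = 5

Max flow: 5

Flow assignment:
  0 → 1: 5/11
  1 → 2: 5/11
  2 → 3: 5/5
  3 → 6: 5/8
  6 → 7: 5/12
  7 → 10: 5/15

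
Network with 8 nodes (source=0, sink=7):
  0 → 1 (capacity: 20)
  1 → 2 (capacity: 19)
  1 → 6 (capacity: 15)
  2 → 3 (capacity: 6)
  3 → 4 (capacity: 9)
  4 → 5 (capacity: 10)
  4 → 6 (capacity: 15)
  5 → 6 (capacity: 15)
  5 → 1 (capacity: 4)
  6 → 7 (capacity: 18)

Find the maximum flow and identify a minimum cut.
Max flow = 18, Min cut edges: (6,7)

Maximum flow: 18
Minimum cut: (6,7)
Partition: S = [0, 1, 2, 3, 4, 5, 6], T = [7]

Max-flow min-cut theorem verified: both equal 18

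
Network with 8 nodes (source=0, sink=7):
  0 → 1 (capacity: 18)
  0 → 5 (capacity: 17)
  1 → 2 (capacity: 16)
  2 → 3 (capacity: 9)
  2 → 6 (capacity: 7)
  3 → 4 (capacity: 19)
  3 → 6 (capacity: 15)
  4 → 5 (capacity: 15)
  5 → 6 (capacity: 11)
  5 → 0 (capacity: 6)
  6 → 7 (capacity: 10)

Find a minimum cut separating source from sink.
Min cut value = 10, edges: (6,7)

Min cut value: 10
Partition: S = [0, 1, 2, 3, 4, 5, 6], T = [7]
Cut edges: (6,7)

By max-flow min-cut theorem, max flow = min cut = 10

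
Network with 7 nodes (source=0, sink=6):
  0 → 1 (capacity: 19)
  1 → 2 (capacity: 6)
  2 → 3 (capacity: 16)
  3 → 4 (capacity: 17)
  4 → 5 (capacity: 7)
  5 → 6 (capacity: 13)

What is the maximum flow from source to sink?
Maximum flow = 6

Max flow: 6

Flow assignment:
  0 → 1: 6/19
  1 → 2: 6/6
  2 → 3: 6/16
  3 → 4: 6/17
  4 → 5: 6/7
  5 → 6: 6/13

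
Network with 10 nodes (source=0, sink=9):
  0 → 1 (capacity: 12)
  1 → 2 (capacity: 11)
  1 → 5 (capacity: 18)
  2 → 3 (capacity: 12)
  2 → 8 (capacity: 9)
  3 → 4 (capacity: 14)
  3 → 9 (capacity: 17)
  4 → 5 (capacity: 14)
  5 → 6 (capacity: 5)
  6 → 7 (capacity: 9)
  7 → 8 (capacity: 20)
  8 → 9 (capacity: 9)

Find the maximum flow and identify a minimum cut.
Max flow = 12, Min cut edges: (0,1)

Maximum flow: 12
Minimum cut: (0,1)
Partition: S = [0], T = [1, 2, 3, 4, 5, 6, 7, 8, 9]

Max-flow min-cut theorem verified: both equal 12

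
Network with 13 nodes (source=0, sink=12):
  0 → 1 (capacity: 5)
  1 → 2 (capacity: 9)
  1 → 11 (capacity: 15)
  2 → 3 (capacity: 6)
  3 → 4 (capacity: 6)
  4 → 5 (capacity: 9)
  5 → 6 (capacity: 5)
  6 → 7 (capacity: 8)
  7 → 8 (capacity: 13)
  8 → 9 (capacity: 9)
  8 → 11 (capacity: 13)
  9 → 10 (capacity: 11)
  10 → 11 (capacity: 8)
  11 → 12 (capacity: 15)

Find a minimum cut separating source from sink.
Min cut value = 5, edges: (0,1)

Min cut value: 5
Partition: S = [0], T = [1, 2, 3, 4, 5, 6, 7, 8, 9, 10, 11, 12]
Cut edges: (0,1)

By max-flow min-cut theorem, max flow = min cut = 5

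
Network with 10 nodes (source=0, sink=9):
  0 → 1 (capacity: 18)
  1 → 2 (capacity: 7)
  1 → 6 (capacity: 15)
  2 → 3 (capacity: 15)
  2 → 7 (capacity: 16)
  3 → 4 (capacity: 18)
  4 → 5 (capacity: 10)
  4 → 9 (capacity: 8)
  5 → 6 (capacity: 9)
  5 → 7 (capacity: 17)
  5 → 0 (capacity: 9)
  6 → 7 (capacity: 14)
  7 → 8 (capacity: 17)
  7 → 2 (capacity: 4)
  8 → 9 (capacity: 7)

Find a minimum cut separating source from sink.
Min cut value = 15, edges: (4,9), (8,9)

Min cut value: 15
Partition: S = [0, 1, 2, 3, 4, 5, 6, 7, 8], T = [9]
Cut edges: (4,9), (8,9)

By max-flow min-cut theorem, max flow = min cut = 15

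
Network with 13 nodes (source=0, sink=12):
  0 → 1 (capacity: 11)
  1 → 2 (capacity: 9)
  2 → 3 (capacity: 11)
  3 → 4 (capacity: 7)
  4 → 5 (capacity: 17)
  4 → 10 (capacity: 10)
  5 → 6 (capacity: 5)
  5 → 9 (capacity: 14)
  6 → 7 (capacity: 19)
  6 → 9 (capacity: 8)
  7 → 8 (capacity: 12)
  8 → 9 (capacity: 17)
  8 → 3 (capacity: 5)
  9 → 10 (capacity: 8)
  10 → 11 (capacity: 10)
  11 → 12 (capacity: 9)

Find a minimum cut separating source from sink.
Min cut value = 7, edges: (3,4)

Min cut value: 7
Partition: S = [0, 1, 2, 3], T = [4, 5, 6, 7, 8, 9, 10, 11, 12]
Cut edges: (3,4)

By max-flow min-cut theorem, max flow = min cut = 7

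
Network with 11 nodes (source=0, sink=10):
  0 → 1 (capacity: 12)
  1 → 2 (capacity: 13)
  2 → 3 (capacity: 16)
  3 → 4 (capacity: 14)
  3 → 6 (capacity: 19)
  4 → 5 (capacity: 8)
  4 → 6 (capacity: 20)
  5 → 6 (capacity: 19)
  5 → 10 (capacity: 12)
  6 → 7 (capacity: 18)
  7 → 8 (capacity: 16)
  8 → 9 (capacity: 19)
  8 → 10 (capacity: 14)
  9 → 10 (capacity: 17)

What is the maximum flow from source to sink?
Maximum flow = 12

Max flow: 12

Flow assignment:
  0 → 1: 12/12
  1 → 2: 12/13
  2 → 3: 12/16
  3 → 4: 8/14
  3 → 6: 4/19
  4 → 5: 8/8
  5 → 10: 8/12
  6 → 7: 4/18
  7 → 8: 4/16
  8 → 10: 4/14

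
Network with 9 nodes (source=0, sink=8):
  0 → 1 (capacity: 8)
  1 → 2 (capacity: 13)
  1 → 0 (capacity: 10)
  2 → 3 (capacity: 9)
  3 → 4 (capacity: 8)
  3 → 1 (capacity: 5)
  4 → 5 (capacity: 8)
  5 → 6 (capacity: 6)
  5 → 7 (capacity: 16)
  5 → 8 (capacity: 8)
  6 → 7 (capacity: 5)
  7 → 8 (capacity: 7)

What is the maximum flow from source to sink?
Maximum flow = 8

Max flow: 8

Flow assignment:
  0 → 1: 8/8
  1 → 2: 8/13
  2 → 3: 8/9
  3 → 4: 8/8
  4 → 5: 8/8
  5 → 8: 8/8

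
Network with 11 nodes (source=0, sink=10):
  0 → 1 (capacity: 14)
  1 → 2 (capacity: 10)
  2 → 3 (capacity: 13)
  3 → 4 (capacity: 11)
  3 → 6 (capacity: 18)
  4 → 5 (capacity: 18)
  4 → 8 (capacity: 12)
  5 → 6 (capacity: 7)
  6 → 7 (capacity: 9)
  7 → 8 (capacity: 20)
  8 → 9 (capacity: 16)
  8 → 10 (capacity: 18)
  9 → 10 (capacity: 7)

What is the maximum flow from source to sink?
Maximum flow = 10

Max flow: 10

Flow assignment:
  0 → 1: 10/14
  1 → 2: 10/10
  2 → 3: 10/13
  3 → 4: 10/11
  4 → 8: 10/12
  8 → 10: 10/18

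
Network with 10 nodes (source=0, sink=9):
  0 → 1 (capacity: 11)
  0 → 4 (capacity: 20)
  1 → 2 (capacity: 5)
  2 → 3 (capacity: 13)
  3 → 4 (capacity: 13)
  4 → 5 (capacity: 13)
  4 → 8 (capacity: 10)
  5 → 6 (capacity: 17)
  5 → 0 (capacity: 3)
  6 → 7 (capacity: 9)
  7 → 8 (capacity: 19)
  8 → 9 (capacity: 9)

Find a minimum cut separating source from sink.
Min cut value = 9, edges: (8,9)

Min cut value: 9
Partition: S = [0, 1, 2, 3, 4, 5, 6, 7, 8], T = [9]
Cut edges: (8,9)

By max-flow min-cut theorem, max flow = min cut = 9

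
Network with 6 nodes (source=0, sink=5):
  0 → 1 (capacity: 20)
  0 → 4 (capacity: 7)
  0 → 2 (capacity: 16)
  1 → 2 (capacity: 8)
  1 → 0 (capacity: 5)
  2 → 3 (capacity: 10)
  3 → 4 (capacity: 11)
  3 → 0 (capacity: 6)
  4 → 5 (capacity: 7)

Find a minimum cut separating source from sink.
Min cut value = 7, edges: (4,5)

Min cut value: 7
Partition: S = [0, 1, 2, 3, 4], T = [5]
Cut edges: (4,5)

By max-flow min-cut theorem, max flow = min cut = 7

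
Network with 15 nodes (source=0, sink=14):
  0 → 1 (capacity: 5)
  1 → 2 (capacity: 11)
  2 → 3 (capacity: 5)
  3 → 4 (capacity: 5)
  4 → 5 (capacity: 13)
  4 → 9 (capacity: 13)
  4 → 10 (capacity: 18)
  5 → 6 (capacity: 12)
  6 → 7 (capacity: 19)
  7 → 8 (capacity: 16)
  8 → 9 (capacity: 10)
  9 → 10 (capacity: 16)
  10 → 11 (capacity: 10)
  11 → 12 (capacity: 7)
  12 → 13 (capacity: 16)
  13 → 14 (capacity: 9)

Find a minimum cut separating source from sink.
Min cut value = 5, edges: (3,4)

Min cut value: 5
Partition: S = [0, 1, 2, 3], T = [4, 5, 6, 7, 8, 9, 10, 11, 12, 13, 14]
Cut edges: (3,4)

By max-flow min-cut theorem, max flow = min cut = 5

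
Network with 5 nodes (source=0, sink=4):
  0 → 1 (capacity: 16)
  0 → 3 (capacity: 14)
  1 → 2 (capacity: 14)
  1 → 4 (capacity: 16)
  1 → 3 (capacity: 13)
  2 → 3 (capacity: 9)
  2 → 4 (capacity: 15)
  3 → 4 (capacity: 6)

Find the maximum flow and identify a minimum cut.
Max flow = 22, Min cut edges: (0,1), (3,4)

Maximum flow: 22
Minimum cut: (0,1), (3,4)
Partition: S = [0, 3], T = [1, 2, 4]

Max-flow min-cut theorem verified: both equal 22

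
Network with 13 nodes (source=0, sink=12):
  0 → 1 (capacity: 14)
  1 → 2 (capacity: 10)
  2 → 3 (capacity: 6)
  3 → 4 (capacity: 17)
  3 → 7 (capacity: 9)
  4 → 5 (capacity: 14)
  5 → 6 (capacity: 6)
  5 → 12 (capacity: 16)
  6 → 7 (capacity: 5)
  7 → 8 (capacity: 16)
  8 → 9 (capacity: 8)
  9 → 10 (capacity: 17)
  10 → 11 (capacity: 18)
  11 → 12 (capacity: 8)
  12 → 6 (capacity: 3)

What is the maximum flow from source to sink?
Maximum flow = 6

Max flow: 6

Flow assignment:
  0 → 1: 6/14
  1 → 2: 6/10
  2 → 3: 6/6
  3 → 4: 6/17
  4 → 5: 6/14
  5 → 12: 6/16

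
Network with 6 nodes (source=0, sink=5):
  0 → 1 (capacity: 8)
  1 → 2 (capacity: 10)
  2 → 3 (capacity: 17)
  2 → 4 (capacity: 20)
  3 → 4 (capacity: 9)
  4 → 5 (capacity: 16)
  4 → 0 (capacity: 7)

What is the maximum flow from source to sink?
Maximum flow = 8

Max flow: 8

Flow assignment:
  0 → 1: 8/8
  1 → 2: 8/10
  2 → 4: 8/20
  4 → 5: 8/16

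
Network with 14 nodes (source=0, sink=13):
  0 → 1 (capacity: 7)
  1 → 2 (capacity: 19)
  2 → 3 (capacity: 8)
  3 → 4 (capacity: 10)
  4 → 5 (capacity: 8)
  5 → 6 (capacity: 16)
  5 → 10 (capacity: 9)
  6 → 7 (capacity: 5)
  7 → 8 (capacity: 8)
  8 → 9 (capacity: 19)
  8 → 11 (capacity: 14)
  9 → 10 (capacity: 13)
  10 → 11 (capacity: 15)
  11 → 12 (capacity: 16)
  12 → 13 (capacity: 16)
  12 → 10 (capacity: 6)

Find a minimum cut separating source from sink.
Min cut value = 7, edges: (0,1)

Min cut value: 7
Partition: S = [0], T = [1, 2, 3, 4, 5, 6, 7, 8, 9, 10, 11, 12, 13]
Cut edges: (0,1)

By max-flow min-cut theorem, max flow = min cut = 7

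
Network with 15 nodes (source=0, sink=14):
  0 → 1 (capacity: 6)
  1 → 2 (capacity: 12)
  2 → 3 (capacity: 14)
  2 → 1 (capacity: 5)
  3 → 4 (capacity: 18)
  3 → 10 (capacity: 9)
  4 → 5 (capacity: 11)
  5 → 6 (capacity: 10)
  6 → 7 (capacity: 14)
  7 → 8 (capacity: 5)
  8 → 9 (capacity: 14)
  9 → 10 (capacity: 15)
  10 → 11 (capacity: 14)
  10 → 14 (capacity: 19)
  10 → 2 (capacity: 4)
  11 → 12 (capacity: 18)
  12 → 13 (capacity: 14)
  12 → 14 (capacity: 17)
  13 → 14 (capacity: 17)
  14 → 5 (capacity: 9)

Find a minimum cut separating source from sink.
Min cut value = 6, edges: (0,1)

Min cut value: 6
Partition: S = [0], T = [1, 2, 3, 4, 5, 6, 7, 8, 9, 10, 11, 12, 13, 14]
Cut edges: (0,1)

By max-flow min-cut theorem, max flow = min cut = 6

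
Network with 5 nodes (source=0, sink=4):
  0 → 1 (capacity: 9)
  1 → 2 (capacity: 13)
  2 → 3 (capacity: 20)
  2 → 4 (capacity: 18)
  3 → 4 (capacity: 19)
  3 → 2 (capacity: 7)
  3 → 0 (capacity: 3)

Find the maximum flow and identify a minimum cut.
Max flow = 9, Min cut edges: (0,1)

Maximum flow: 9
Minimum cut: (0,1)
Partition: S = [0], T = [1, 2, 3, 4]

Max-flow min-cut theorem verified: both equal 9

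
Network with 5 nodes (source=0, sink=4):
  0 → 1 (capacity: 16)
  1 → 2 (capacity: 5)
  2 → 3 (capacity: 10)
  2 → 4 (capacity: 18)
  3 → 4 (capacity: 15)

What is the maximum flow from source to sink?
Maximum flow = 5

Max flow: 5

Flow assignment:
  0 → 1: 5/16
  1 → 2: 5/5
  2 → 4: 5/18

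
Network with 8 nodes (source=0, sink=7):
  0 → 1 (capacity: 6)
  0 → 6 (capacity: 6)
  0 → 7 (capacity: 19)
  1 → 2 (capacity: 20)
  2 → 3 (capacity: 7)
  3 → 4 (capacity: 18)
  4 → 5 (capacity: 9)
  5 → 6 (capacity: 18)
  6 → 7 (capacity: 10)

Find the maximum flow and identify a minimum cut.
Max flow = 29, Min cut edges: (0,7), (6,7)

Maximum flow: 29
Minimum cut: (0,7), (6,7)
Partition: S = [0, 1, 2, 3, 4, 5, 6], T = [7]

Max-flow min-cut theorem verified: both equal 29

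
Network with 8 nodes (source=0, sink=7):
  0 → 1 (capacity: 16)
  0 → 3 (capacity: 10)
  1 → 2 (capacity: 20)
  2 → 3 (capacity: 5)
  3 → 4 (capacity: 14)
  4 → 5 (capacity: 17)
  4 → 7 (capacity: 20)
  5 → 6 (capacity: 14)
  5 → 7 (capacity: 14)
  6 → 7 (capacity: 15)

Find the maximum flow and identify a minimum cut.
Max flow = 14, Min cut edges: (3,4)

Maximum flow: 14
Minimum cut: (3,4)
Partition: S = [0, 1, 2, 3], T = [4, 5, 6, 7]

Max-flow min-cut theorem verified: both equal 14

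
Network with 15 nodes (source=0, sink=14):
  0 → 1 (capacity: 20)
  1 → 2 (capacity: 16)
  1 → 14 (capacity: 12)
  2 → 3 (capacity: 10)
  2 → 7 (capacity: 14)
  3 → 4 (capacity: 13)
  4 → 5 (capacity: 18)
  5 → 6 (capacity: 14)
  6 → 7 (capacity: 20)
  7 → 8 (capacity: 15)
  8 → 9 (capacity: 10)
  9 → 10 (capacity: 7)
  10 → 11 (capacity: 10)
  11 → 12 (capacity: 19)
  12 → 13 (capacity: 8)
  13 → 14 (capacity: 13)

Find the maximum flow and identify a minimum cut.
Max flow = 19, Min cut edges: (1,14), (9,10)

Maximum flow: 19
Minimum cut: (1,14), (9,10)
Partition: S = [0, 1, 2, 3, 4, 5, 6, 7, 8, 9], T = [10, 11, 12, 13, 14]

Max-flow min-cut theorem verified: both equal 19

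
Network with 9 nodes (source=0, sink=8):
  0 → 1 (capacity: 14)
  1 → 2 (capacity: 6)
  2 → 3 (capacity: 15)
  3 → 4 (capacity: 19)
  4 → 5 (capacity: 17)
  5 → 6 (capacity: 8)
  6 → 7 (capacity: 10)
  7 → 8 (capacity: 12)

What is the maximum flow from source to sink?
Maximum flow = 6

Max flow: 6

Flow assignment:
  0 → 1: 6/14
  1 → 2: 6/6
  2 → 3: 6/15
  3 → 4: 6/19
  4 → 5: 6/17
  5 → 6: 6/8
  6 → 7: 6/10
  7 → 8: 6/12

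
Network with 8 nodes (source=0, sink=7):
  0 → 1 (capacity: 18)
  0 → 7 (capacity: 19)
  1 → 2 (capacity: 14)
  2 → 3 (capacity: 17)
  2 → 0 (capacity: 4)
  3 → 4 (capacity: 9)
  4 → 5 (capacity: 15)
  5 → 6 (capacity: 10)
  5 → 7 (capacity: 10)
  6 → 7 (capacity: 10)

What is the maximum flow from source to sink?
Maximum flow = 28

Max flow: 28

Flow assignment:
  0 → 1: 13/18
  0 → 7: 19/19
  1 → 2: 13/14
  2 → 3: 9/17
  2 → 0: 4/4
  3 → 4: 9/9
  4 → 5: 9/15
  5 → 7: 9/10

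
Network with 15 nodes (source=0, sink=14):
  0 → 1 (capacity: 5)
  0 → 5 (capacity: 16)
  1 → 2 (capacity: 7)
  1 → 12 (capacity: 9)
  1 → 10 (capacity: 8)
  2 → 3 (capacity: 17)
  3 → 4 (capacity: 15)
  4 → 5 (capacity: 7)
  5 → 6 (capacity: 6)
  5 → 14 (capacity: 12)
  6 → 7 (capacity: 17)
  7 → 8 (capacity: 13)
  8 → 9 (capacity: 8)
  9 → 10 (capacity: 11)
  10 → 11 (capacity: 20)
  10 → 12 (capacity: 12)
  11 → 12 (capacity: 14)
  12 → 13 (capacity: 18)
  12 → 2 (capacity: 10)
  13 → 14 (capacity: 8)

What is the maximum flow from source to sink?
Maximum flow = 20

Max flow: 20

Flow assignment:
  0 → 1: 4/5
  0 → 5: 16/16
  1 → 12: 4/9
  5 → 6: 4/6
  5 → 14: 12/12
  6 → 7: 4/17
  7 → 8: 4/13
  8 → 9: 4/8
  9 → 10: 4/11
  10 → 12: 4/12
  12 → 13: 8/18
  13 → 14: 8/8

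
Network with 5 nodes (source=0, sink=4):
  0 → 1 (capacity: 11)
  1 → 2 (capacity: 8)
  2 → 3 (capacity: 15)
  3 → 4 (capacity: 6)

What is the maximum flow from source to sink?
Maximum flow = 6

Max flow: 6

Flow assignment:
  0 → 1: 6/11
  1 → 2: 6/8
  2 → 3: 6/15
  3 → 4: 6/6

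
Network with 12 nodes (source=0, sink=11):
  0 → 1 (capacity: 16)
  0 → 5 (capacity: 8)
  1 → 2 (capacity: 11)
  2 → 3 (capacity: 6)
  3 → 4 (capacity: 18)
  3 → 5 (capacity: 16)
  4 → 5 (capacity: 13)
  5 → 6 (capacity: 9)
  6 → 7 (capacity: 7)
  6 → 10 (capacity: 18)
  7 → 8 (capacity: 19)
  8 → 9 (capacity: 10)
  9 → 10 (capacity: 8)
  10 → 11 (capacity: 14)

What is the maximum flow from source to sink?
Maximum flow = 9

Max flow: 9

Flow assignment:
  0 → 1: 6/16
  0 → 5: 3/8
  1 → 2: 6/11
  2 → 3: 6/6
  3 → 5: 6/16
  5 → 6: 9/9
  6 → 10: 9/18
  10 → 11: 9/14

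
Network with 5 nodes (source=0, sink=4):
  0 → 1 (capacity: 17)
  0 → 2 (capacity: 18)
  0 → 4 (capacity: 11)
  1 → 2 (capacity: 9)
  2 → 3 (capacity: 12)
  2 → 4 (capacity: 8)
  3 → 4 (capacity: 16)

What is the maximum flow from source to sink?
Maximum flow = 31

Max flow: 31

Flow assignment:
  0 → 1: 9/17
  0 → 2: 11/18
  0 → 4: 11/11
  1 → 2: 9/9
  2 → 3: 12/12
  2 → 4: 8/8
  3 → 4: 12/16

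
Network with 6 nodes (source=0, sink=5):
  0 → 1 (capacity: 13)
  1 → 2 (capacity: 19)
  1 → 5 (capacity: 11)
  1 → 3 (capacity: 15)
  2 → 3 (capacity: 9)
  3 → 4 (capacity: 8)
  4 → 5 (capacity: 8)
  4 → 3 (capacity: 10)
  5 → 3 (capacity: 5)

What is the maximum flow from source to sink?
Maximum flow = 13

Max flow: 13

Flow assignment:
  0 → 1: 13/13
  1 → 5: 11/11
  1 → 3: 2/15
  3 → 4: 2/8
  4 → 5: 2/8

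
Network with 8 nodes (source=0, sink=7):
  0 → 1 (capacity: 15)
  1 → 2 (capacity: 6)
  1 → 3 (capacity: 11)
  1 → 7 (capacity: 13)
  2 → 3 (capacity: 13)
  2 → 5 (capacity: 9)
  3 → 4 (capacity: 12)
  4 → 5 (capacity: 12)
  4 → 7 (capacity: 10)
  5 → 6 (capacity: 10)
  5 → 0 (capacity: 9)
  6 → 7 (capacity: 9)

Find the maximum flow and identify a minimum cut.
Max flow = 15, Min cut edges: (0,1)

Maximum flow: 15
Minimum cut: (0,1)
Partition: S = [0], T = [1, 2, 3, 4, 5, 6, 7]

Max-flow min-cut theorem verified: both equal 15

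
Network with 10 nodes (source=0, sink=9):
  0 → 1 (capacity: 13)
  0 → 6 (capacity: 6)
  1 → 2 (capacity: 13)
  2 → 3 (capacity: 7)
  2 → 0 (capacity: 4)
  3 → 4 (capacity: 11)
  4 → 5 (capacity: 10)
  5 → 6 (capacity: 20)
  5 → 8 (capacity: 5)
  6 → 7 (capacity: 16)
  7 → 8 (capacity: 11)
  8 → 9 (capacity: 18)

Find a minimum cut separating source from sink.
Min cut value = 13, edges: (0,6), (2,3)

Min cut value: 13
Partition: S = [0, 1, 2], T = [3, 4, 5, 6, 7, 8, 9]
Cut edges: (0,6), (2,3)

By max-flow min-cut theorem, max flow = min cut = 13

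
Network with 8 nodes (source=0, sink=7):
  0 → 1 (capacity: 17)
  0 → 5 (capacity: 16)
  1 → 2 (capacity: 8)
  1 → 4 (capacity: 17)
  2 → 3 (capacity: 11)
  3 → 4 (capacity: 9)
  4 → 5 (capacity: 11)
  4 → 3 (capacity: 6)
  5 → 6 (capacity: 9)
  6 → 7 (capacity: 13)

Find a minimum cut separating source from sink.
Min cut value = 9, edges: (5,6)

Min cut value: 9
Partition: S = [0, 1, 2, 3, 4, 5], T = [6, 7]
Cut edges: (5,6)

By max-flow min-cut theorem, max flow = min cut = 9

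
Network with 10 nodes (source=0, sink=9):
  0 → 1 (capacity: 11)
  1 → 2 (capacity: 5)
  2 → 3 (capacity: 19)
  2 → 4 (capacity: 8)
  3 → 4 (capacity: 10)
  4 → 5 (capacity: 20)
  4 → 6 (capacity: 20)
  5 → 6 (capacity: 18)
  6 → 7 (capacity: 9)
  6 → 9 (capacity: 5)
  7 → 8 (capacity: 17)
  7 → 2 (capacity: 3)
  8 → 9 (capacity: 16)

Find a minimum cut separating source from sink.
Min cut value = 5, edges: (1,2)

Min cut value: 5
Partition: S = [0, 1], T = [2, 3, 4, 5, 6, 7, 8, 9]
Cut edges: (1,2)

By max-flow min-cut theorem, max flow = min cut = 5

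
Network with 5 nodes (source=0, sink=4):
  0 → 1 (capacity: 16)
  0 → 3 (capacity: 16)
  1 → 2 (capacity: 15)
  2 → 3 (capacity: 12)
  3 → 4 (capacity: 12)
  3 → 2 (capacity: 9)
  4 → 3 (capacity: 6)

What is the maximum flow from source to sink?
Maximum flow = 12

Max flow: 12

Flow assignment:
  0 → 1: 12/16
  1 → 2: 12/15
  2 → 3: 12/12
  3 → 4: 12/12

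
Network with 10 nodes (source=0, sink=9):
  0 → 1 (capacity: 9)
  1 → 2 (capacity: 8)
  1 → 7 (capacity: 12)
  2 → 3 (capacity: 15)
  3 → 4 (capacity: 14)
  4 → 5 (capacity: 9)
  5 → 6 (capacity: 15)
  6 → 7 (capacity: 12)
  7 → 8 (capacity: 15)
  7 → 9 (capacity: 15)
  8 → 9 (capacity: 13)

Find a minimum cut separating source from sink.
Min cut value = 9, edges: (0,1)

Min cut value: 9
Partition: S = [0], T = [1, 2, 3, 4, 5, 6, 7, 8, 9]
Cut edges: (0,1)

By max-flow min-cut theorem, max flow = min cut = 9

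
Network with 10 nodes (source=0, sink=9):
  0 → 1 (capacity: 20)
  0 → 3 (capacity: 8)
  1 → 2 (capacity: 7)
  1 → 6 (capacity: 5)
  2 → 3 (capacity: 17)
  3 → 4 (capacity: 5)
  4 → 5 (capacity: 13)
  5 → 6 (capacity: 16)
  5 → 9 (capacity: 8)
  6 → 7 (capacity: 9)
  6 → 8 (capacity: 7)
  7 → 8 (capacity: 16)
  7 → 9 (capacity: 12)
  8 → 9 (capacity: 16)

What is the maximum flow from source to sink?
Maximum flow = 10

Max flow: 10

Flow assignment:
  0 → 1: 10/20
  1 → 2: 5/7
  1 → 6: 5/5
  2 → 3: 5/17
  3 → 4: 5/5
  4 → 5: 5/13
  5 → 9: 5/8
  6 → 7: 5/9
  7 → 9: 5/12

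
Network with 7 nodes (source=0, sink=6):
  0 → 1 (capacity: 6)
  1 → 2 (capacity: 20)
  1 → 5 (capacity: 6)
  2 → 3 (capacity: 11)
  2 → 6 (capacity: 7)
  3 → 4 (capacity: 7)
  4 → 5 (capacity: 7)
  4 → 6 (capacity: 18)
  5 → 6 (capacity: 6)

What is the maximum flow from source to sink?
Maximum flow = 6

Max flow: 6

Flow assignment:
  0 → 1: 6/6
  1 → 2: 6/20
  2 → 6: 6/7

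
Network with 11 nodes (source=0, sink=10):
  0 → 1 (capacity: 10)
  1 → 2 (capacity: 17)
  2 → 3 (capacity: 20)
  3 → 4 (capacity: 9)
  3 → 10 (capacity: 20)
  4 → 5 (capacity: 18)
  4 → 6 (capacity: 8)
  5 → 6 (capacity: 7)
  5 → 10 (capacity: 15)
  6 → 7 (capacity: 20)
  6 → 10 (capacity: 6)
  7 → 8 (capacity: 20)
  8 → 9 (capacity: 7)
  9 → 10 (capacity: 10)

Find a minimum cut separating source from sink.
Min cut value = 10, edges: (0,1)

Min cut value: 10
Partition: S = [0], T = [1, 2, 3, 4, 5, 6, 7, 8, 9, 10]
Cut edges: (0,1)

By max-flow min-cut theorem, max flow = min cut = 10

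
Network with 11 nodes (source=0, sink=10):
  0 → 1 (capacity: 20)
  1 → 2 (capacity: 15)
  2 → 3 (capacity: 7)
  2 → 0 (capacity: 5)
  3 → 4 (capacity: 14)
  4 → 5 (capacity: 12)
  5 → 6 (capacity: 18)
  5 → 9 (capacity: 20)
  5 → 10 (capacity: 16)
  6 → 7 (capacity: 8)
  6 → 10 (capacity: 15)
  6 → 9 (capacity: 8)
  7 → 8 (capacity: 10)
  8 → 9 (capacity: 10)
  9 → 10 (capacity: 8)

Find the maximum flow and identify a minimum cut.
Max flow = 7, Min cut edges: (2,3)

Maximum flow: 7
Minimum cut: (2,3)
Partition: S = [0, 1, 2], T = [3, 4, 5, 6, 7, 8, 9, 10]

Max-flow min-cut theorem verified: both equal 7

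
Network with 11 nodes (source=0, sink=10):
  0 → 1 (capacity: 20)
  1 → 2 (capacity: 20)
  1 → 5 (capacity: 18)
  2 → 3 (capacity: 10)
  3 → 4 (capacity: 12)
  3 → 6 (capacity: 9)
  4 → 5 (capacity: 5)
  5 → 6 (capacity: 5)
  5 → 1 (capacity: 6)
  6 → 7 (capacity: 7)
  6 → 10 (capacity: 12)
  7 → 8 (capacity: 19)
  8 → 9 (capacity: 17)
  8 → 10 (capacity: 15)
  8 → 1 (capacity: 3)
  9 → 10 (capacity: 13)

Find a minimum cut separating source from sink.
Min cut value = 14, edges: (3,6), (5,6)

Min cut value: 14
Partition: S = [0, 1, 2, 3, 4, 5], T = [6, 7, 8, 9, 10]
Cut edges: (3,6), (5,6)

By max-flow min-cut theorem, max flow = min cut = 14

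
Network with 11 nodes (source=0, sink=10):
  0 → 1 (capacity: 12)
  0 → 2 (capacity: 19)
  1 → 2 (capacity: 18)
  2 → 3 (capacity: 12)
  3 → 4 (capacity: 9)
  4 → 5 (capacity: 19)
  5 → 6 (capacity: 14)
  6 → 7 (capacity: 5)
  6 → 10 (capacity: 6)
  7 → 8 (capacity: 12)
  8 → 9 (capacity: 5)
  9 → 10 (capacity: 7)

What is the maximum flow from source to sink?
Maximum flow = 9

Max flow: 9

Flow assignment:
  0 → 2: 9/19
  2 → 3: 9/12
  3 → 4: 9/9
  4 → 5: 9/19
  5 → 6: 9/14
  6 → 7: 3/5
  6 → 10: 6/6
  7 → 8: 3/12
  8 → 9: 3/5
  9 → 10: 3/7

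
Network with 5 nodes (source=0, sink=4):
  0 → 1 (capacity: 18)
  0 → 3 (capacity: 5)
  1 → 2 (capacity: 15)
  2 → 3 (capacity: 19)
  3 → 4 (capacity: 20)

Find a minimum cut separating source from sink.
Min cut value = 20, edges: (3,4)

Min cut value: 20
Partition: S = [0, 1, 2, 3], T = [4]
Cut edges: (3,4)

By max-flow min-cut theorem, max flow = min cut = 20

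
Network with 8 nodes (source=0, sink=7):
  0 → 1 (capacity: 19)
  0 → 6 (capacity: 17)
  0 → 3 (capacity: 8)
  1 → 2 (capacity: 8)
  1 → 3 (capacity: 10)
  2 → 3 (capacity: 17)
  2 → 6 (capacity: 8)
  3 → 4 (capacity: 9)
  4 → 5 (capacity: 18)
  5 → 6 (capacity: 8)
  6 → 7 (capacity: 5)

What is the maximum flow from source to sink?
Maximum flow = 5

Max flow: 5

Flow assignment:
  0 → 1: 5/19
  1 → 3: 5/10
  3 → 4: 5/9
  4 → 5: 5/18
  5 → 6: 5/8
  6 → 7: 5/5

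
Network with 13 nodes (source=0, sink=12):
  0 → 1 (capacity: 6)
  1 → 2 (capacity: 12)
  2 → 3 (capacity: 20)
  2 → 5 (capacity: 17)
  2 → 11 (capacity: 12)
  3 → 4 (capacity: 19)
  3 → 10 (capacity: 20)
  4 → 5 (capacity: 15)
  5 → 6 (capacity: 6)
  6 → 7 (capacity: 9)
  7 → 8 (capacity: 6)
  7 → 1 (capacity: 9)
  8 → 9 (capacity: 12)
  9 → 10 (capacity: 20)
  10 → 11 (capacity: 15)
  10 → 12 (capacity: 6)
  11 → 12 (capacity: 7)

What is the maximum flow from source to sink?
Maximum flow = 6

Max flow: 6

Flow assignment:
  0 → 1: 6/6
  1 → 2: 6/12
  2 → 11: 6/12
  11 → 12: 6/7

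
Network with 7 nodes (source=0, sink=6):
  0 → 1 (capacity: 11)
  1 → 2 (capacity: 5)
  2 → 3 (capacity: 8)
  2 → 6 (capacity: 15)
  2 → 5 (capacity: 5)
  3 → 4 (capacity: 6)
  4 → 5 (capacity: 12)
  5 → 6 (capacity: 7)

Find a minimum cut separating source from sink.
Min cut value = 5, edges: (1,2)

Min cut value: 5
Partition: S = [0, 1], T = [2, 3, 4, 5, 6]
Cut edges: (1,2)

By max-flow min-cut theorem, max flow = min cut = 5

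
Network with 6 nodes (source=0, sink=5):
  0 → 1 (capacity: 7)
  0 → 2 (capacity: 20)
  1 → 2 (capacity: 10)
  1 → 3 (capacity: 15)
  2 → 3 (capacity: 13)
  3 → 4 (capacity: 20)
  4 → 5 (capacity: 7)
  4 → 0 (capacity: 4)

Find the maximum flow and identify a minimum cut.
Max flow = 7, Min cut edges: (4,5)

Maximum flow: 7
Minimum cut: (4,5)
Partition: S = [0, 1, 2, 3, 4], T = [5]

Max-flow min-cut theorem verified: both equal 7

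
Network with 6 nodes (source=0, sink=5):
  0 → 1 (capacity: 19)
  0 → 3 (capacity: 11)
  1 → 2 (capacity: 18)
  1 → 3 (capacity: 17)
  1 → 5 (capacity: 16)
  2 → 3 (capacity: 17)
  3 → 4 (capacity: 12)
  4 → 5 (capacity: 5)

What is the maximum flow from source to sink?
Maximum flow = 21

Max flow: 21

Flow assignment:
  0 → 1: 17/19
  0 → 3: 4/11
  1 → 3: 1/17
  1 → 5: 16/16
  3 → 4: 5/12
  4 → 5: 5/5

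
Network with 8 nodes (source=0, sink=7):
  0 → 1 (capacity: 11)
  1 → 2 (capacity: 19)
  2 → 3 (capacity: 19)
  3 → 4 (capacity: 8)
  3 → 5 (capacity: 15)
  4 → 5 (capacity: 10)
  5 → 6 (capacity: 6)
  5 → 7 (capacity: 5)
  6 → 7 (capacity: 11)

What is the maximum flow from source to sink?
Maximum flow = 11

Max flow: 11

Flow assignment:
  0 → 1: 11/11
  1 → 2: 11/19
  2 → 3: 11/19
  3 → 5: 11/15
  5 → 6: 6/6
  5 → 7: 5/5
  6 → 7: 6/11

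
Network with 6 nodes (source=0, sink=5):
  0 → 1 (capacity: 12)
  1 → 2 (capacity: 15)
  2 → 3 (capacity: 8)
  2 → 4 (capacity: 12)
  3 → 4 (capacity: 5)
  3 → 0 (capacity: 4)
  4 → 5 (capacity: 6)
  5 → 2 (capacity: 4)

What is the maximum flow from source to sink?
Maximum flow = 6

Max flow: 6

Flow assignment:
  0 → 1: 6/12
  1 → 2: 6/15
  2 → 4: 6/12
  4 → 5: 6/6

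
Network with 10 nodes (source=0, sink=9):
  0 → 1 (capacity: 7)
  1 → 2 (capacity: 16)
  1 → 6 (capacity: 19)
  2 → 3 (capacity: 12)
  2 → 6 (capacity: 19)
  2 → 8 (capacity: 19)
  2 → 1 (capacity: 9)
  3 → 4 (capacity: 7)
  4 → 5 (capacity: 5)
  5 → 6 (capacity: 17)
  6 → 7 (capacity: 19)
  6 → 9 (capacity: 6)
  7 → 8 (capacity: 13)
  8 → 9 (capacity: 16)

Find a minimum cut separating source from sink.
Min cut value = 7, edges: (0,1)

Min cut value: 7
Partition: S = [0], T = [1, 2, 3, 4, 5, 6, 7, 8, 9]
Cut edges: (0,1)

By max-flow min-cut theorem, max flow = min cut = 7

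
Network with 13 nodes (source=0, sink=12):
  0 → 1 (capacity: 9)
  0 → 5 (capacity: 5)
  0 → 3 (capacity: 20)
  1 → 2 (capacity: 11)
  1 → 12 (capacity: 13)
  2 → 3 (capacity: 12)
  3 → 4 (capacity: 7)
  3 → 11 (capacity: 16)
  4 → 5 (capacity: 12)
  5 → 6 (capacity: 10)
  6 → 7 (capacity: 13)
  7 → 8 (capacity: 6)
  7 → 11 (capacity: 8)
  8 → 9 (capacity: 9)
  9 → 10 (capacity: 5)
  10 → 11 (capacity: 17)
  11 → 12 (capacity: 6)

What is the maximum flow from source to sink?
Maximum flow = 15

Max flow: 15

Flow assignment:
  0 → 1: 9/9
  0 → 3: 6/20
  1 → 12: 9/13
  3 → 4: 5/7
  3 → 11: 1/16
  4 → 5: 5/12
  5 → 6: 5/10
  6 → 7: 5/13
  7 → 8: 5/6
  8 → 9: 5/9
  9 → 10: 5/5
  10 → 11: 5/17
  11 → 12: 6/6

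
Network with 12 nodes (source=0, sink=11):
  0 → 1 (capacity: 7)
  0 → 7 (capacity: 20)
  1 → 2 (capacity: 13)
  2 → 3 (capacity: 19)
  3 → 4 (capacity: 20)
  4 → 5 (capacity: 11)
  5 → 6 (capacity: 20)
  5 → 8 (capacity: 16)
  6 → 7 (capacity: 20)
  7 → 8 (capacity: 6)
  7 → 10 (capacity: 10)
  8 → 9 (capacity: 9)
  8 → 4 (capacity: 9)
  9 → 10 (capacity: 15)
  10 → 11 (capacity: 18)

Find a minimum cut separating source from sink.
Min cut value = 18, edges: (10,11)

Min cut value: 18
Partition: S = [0, 1, 2, 3, 4, 5, 6, 7, 8, 9, 10], T = [11]
Cut edges: (10,11)

By max-flow min-cut theorem, max flow = min cut = 18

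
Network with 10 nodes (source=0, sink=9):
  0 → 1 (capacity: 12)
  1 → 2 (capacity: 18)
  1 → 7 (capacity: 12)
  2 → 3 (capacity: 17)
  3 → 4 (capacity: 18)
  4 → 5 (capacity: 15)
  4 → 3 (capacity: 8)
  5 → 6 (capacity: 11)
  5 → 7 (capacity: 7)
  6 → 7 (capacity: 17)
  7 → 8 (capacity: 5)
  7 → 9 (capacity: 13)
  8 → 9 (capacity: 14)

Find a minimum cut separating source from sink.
Min cut value = 12, edges: (0,1)

Min cut value: 12
Partition: S = [0], T = [1, 2, 3, 4, 5, 6, 7, 8, 9]
Cut edges: (0,1)

By max-flow min-cut theorem, max flow = min cut = 12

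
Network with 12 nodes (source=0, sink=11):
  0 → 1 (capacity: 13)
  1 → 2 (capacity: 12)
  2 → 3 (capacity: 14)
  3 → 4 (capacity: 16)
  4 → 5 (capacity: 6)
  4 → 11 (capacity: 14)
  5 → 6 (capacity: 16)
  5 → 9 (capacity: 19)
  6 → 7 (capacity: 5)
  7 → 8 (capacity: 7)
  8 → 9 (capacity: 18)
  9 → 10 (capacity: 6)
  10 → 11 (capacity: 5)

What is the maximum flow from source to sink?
Maximum flow = 12

Max flow: 12

Flow assignment:
  0 → 1: 12/13
  1 → 2: 12/12
  2 → 3: 12/14
  3 → 4: 12/16
  4 → 11: 12/14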